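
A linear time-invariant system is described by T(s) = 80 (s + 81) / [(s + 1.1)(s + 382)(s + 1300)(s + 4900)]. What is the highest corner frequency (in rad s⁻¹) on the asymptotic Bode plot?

4900 rad s⁻¹

Break frequencies occur at each pole and zero magnitude: 1.1 rad s⁻¹, 81 rad s⁻¹, 382 rad s⁻¹, 1300 rad s⁻¹, 4900 rad s⁻¹.
The highest is 4900 rad s⁻¹.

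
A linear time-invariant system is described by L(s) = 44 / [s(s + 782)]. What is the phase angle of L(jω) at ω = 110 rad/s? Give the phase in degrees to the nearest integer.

∠(j110 + 782) = arctan(110/782) = 8.01°
∠(j110) = 90.00°
∠L(j110) = − (8.01° + 90.00°) = -98.01°

-98°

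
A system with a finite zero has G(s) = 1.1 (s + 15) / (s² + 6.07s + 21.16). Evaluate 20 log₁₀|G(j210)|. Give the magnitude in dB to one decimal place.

|j210 + 15| = √(210² + 15²) = 210.5
|(j210)² + 6.07(j210) + 21.16| = |-44079 + j1274.7| = 4.41e+04
|G(j210)| = 1.1 × 210.5 / 4.41e+04 = 0.0052518
20 log₁₀(0.0052518) = -45.59 dB

-45.6 dB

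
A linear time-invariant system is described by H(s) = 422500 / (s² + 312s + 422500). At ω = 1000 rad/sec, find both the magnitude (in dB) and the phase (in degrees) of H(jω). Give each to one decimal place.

|(j1000)² + 312(j1000) + 422500| = |-5.775e+05 + j3.12e+05| = 6.564e+05
|H(j1000)| = 422500 / 6.564e+05 = 0.64367
20 log₁₀(0.64367) = -3.83 dB
∠[(j1000)² + 312(j1000) + 422500] = ∠[-5.775e+05 + j3.12e+05] = 151.62°
∠H(j1000) = −151.62° = -151.62°

|H| = -3.8 dB, ∠H = -151.6 deg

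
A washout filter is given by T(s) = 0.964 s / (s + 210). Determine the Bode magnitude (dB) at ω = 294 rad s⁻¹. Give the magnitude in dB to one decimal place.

|j294| = 294
|j294 + 210| = √(294² + 210²) = 361.3
|T(j294)| = 0.964 × 294 / 361.3 = 0.78444
20 log₁₀(0.78444) = -2.11 dB

-2.1 dB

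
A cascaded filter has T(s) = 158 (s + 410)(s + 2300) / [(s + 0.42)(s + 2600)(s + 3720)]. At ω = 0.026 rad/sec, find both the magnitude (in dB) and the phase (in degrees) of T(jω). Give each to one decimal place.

|j0.026 + 410| = √(0.026² + 410²) = 410
|j0.026 + 2300| = √(0.026² + 2300²) = 2300
|j0.026 + 0.42| = √(0.026² + 0.42²) = 0.4208
|j0.026 + 2600| = √(0.026² + 2600²) = 2600
|j0.026 + 3720| = √(0.026² + 3720²) = 3720
|T(j0.026)| = 158 × 410 × 2300 / (0.4208 × 2600 × 3720) = 36.608
20 log₁₀(36.608) = 31.27 dB
∠(j0.026 + 410) = arctan(0.026/410) = 0.00°
∠(j0.026 + 2300) = arctan(0.026/2300) = 0.00°
∠(j0.026 + 0.42) = arctan(0.026/0.42) = 3.54°
∠(j0.026 + 2600) = arctan(0.026/2600) = 0.00°
∠(j0.026 + 3720) = arctan(0.026/3720) = 0.00°
∠T(j0.026) = 0.00° + 0.00° − (3.54° + 0.00° + 0.00°) = -3.54°

|T| = 31.3 dB, ∠T = -3.5°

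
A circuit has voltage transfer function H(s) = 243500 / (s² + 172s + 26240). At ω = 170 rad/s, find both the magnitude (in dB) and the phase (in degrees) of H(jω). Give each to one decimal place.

|H| = 18.4 dB, ∠H = -95.2°

|(j170)² + 172(j170) + 26240| = |-2660 + j29240| = 2.936e+04
|H(j170)| = 243500 / 2.936e+04 = 8.2934
20 log₁₀(8.2934) = 18.37 dB
∠[(j170)² + 172(j170) + 26240] = ∠[-2660 + j29240] = 95.20°
∠H(j170) = −95.20° = -95.20°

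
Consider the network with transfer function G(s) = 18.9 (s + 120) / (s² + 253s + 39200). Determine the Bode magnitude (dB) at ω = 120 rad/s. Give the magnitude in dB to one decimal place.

-21.7 dB

|j120 + 120| = √(120² + 120²) = 169.7
|(j120)² + 253(j120) + 39200| = |24800 + j30360| = 3.92e+04
|G(j120)| = 18.9 × 169.7 / 3.92e+04 = 0.081819
20 log₁₀(0.081819) = -21.74 dB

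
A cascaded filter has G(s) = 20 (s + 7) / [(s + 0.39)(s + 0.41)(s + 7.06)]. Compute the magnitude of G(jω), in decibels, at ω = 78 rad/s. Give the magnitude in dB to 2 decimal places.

-49.66 dB

|j78 + 7| = √(78² + 7²) = 78.31
|j78 + 0.39| = √(78² + 0.39²) = 78
|j78 + 0.41| = √(78² + 0.41²) = 78
|j78 + 7.06| = √(78² + 7.06²) = 78.32
|G(j78)| = 20 × 78.31 / (78 × 78 × 78.32) = 0.003287
20 log₁₀(0.003287) = -49.664 dB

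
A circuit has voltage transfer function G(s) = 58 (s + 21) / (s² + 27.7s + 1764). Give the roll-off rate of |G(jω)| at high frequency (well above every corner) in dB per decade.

With 1 zero and 2 poles, the high-frequency asymptotic slope is 20 × (1 − 2) = -20 dB/decade.

-20 dB/decade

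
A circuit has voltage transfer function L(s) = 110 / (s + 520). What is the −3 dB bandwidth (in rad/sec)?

520 rad/sec

For a single-pole low-pass, the −3 dB point is at the pole: ω = 520 rad/sec.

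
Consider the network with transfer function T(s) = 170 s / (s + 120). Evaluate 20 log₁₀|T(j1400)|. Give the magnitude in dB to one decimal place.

44.6 dB

|j1400| = 1400
|j1400 + 120| = √(1400² + 120²) = 1405
|T(j1400)| = 170 × 1400 / 1405 = 169.38
20 log₁₀(169.38) = 44.58 dB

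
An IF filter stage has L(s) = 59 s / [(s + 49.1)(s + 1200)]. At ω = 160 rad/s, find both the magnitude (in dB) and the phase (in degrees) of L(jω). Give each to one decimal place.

|L| = -26.6 dB, ∠L = 9.5°

|j160| = 160
|j160 + 49.1| = √(160² + 49.1²) = 167.4
|j160 + 1200| = √(160² + 1200²) = 1211
|L(j160)| = 59 × 160 / (167.4 × 1211) = 0.046591
20 log₁₀(0.046591) = -26.63 dB
∠(j160) = 90.00°
∠(j160 + 49.1) = arctan(160/49.1) = 72.94°
∠(j160 + 1200) = arctan(160/1200) = 7.59°
∠L(j160) = 90.00° − (72.94° + 7.59°) = 9.47°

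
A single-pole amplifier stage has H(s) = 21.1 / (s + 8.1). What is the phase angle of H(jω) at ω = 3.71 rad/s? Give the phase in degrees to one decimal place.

-24.6 deg

∠(j3.71 + 8.1) = arctan(3.71/8.1) = 24.61°
∠H(j3.71) = −24.61° = -24.61°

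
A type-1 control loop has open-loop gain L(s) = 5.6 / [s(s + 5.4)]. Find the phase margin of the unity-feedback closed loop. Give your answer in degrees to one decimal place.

Gain crossover: |L(jω)| = 1 at ω ≈ 1.02 rad/s.
∠L(j1.02) = −90° − arctan(1.02/5.4) ≈ -100.69°
PM = 180° + (-100.69°) = 79.31°

79.3 deg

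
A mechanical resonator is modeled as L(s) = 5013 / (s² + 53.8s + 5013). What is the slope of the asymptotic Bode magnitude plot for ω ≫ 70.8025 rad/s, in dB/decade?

-40 dB/decade

With 0 zeros and 2 poles, the high-frequency asymptotic slope is 20 × (0 − 2) = -40 dB/decade.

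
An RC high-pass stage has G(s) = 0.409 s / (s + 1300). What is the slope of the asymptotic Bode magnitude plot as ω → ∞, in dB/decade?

0 dB/decade

With 1 zero and 1 pole, the high-frequency asymptotic slope is 20 × (1 − 1) = 0 dB/decade.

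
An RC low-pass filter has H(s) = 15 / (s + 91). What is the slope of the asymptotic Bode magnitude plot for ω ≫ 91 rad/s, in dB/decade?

With 0 zeros and 1 pole, the high-frequency asymptotic slope is 20 × (0 − 1) = -20 dB/decade.

-20 dB/decade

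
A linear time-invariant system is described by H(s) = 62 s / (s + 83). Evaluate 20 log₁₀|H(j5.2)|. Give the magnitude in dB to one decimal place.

11.8 dB

|j5.2| = 5.2
|j5.2 + 83| = √(5.2² + 83²) = 83.16
|H(j5.2)| = 62 × 5.2 / 83.16 = 3.8767
20 log₁₀(3.8767) = 11.77 dB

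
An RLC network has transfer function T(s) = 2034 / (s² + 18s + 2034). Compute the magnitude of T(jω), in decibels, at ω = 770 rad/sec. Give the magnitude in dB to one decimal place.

|(j770)² + 18(j770) + 2034| = |-5.9087e+05 + j13860| = 5.91e+05
|T(j770)| = 2034 / 5.91e+05 = 0.0034415
20 log₁₀(0.0034415) = -49.27 dB

-49.3 dB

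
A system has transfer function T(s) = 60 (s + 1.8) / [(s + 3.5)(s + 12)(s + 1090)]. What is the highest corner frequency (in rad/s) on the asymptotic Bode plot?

Break frequencies occur at each pole and zero magnitude: 1.8 rad/s, 3.5 rad/s, 12 rad/s, 1090 rad/s.
The highest is 1090 rad/s.

1090 rad/s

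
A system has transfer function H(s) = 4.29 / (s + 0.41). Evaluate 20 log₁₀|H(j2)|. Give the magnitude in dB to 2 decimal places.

6.45 dB

|j2 + 0.41| = √(2² + 0.41²) = 2.042
|H(j2)| = 4.29 / 2.042 = 2.1013
20 log₁₀(2.1013) = 6.450 dB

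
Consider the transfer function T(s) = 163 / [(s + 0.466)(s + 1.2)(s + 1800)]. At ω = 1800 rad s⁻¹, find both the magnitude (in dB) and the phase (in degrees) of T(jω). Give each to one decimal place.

|j1800 + 0.466| = √(1800² + 0.466²) = 1800
|j1800 + 1.2| = √(1800² + 1.2²) = 1800
|j1800 + 1800| = √(1800² + 1800²) = 2546
|T(j1800)| = 163 / (1800 × 1800 × 2546) = 1.9763e-08
20 log₁₀(1.9763e-08) = -154.08 dB
∠(j1800 + 0.466) = arctan(1800/0.466) = 89.99°
∠(j1800 + 1.2) = arctan(1800/1.2) = 89.96°
∠(j1800 + 1800) = arctan(1800/1800) = 45.00°
∠T(j1800) = − (89.99° + 89.96° + 45.00°) = -224.95°

|T| = -154.1 dB, ∠T = -224.9 deg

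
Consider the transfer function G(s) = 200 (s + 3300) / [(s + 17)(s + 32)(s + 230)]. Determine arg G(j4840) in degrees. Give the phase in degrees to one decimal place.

∠(j4840 + 3300) = arctan(4840/3300) = 55.71°
∠(j4840 + 17) = arctan(4840/17) = 89.80°
∠(j4840 + 32) = arctan(4840/32) = 89.62°
∠(j4840 + 230) = arctan(4840/230) = 87.28°
∠G(j4840) = 55.71° − (89.80° + 89.62° + 87.28°) = -210.99°

-211.0°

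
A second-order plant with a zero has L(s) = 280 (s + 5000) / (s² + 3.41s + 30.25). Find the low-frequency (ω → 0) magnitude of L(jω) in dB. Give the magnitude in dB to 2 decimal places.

L(0) = 280 × 5000 / 30.25 = 46281
20 log₁₀(46281) = 93.308 dB

93.31 dB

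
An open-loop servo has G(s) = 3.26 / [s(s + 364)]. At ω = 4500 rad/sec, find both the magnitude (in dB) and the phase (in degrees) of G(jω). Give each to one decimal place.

|G| = -135.9 dB, ∠G = -175.4°

|j4500 + 364| = √(4500² + 364²) = 4515
|j4500| = 4500
|G(j4500)| = 3.26 / (4515 × 4500) = 1.6046e-07
20 log₁₀(1.6046e-07) = -135.89 dB
∠(j4500 + 364) = arctan(4500/364) = 85.38°
∠(j4500) = 90.00°
∠G(j4500) = − (85.38° + 90.00°) = -175.38°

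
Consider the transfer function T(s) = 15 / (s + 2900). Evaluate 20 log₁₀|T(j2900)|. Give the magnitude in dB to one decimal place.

|j2900 + 2900| = √(2900² + 2900²) = 4101
|T(j2900)| = 15 / 4101 = 0.0036574
20 log₁₀(0.0036574) = -48.74 dB

-48.7 dB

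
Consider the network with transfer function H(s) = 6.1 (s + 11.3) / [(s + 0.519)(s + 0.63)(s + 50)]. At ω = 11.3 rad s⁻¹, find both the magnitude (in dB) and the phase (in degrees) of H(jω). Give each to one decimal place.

|H| = -36.6 dB, ∠H = -141.9 deg

|j11.3 + 11.3| = √(11.3² + 11.3²) = 15.98
|j11.3 + 0.519| = √(11.3² + 0.519²) = 11.31
|j11.3 + 0.63| = √(11.3² + 0.63²) = 11.32
|j11.3 + 50| = √(11.3² + 50²) = 51.26
|H(j11.3)| = 6.1 × 15.98 / (11.31 × 11.32 × 51.26) = 0.014854
20 log₁₀(0.014854) = -36.56 dB
∠(j11.3 + 11.3) = arctan(11.3/11.3) = 45.00°
∠(j11.3 + 0.519) = arctan(11.3/0.519) = 87.37°
∠(j11.3 + 0.63) = arctan(11.3/0.63) = 86.81°
∠(j11.3 + 50) = arctan(11.3/50) = 12.73°
∠H(j11.3) = 45.00° − (87.37° + 86.81° + 12.73°) = -141.91°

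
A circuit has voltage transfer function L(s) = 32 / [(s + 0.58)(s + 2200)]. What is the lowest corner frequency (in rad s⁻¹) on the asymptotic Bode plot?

0.58 rad s⁻¹

Break frequencies occur at each pole and zero magnitude: 0.58 rad s⁻¹, 2200 rad s⁻¹.
The lowest is 0.58 rad s⁻¹.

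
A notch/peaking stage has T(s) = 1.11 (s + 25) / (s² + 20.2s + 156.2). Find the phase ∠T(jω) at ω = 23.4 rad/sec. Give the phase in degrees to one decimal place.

-86.5°

∠(j23.4 + 25) = arctan(23.4/25) = 43.11°
∠[(j23.4)² + 20.2(j23.4) + 156.2] = ∠[-391.36 + j472.68] = 129.62°
∠T(j23.4) = 43.11° − 129.62° = -86.52°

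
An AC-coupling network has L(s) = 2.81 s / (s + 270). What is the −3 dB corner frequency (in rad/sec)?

For a single-pole high-pass, the −3 dB point is at the pole: ω = 270 rad/sec.

270 rad/sec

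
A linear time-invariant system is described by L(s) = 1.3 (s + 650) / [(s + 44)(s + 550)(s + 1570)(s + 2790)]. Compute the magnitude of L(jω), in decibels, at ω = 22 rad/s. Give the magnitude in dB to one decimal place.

|j22 + 650| = √(22² + 650²) = 650.4
|j22 + 44| = √(22² + 44²) = 49.19
|j22 + 550| = √(22² + 550²) = 550.4
|j22 + 1570| = √(22² + 1570²) = 1570
|j22 + 2790| = √(22² + 2790²) = 2790
|L(j22)| = 1.3 × 650.4 / (49.19 × 550.4 × 1570 × 2790) = 7.1273e-09
20 log₁₀(7.1273e-09) = -162.94 dB

-162.9 dB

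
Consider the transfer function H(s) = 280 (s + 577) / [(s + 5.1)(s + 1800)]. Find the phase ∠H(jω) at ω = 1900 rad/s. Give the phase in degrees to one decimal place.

∠(j1900 + 577) = arctan(1900/577) = 73.11°
∠(j1900 + 5.1) = arctan(1900/5.1) = 89.85°
∠(j1900 + 1800) = arctan(1900/1800) = 46.55°
∠H(j1900) = 73.11° − (89.85° + 46.55°) = -63.29°

-63.3°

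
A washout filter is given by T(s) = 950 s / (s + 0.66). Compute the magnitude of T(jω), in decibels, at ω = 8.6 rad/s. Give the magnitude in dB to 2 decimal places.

59.53 dB

|j8.6| = 8.6
|j8.6 + 0.66| = √(8.6² + 0.66²) = 8.625
|T(j8.6)| = 950 × 8.6 / 8.625 = 947.21
20 log₁₀(947.21) = 59.529 dB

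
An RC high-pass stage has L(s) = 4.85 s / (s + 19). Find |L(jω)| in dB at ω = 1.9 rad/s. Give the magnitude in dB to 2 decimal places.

-6.33 dB

|j1.9| = 1.9
|j1.9 + 19| = √(1.9² + 19²) = 19.09
|L(j1.9)| = 4.85 × 1.9 / 19.09 = 0.48259
20 log₁₀(0.48259) = -6.328 dB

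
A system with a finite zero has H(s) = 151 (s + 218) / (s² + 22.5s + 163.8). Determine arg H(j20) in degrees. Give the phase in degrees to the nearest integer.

∠(j20 + 218) = arctan(20/218) = 5.24°
∠[(j20)² + 22.5(j20) + 163.8] = ∠[-236.2 + j450] = 117.69°
∠H(j20) = 5.24° − 117.69° = -112.45°

-112°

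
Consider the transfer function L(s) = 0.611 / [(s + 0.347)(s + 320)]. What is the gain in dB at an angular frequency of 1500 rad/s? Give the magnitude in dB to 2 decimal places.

-131.52 dB

|j1500 + 0.347| = √(1500² + 0.347²) = 1500
|j1500 + 320| = √(1500² + 320²) = 1534
|L(j1500)| = 0.611 / (1500 × 1534) = 2.6558e-07
20 log₁₀(2.6558e-07) = -131.516 dB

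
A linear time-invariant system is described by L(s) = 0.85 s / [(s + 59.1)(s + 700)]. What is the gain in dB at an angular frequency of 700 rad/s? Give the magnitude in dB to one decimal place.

|j700| = 700
|j700 + 59.1| = √(700² + 59.1²) = 702.5
|j700 + 700| = √(700² + 700²) = 989.9
|L(j700)| = 0.85 × 700 / (702.5 × 989.9) = 0.00085559
20 log₁₀(0.00085559) = -61.35 dB

-61.4 dB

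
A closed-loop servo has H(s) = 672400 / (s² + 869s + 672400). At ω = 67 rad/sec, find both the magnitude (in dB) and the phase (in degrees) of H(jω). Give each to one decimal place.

|(j67)² + 869(j67) + 672400| = |6.6791e+05 + j58223| = 6.704e+05
|H(j67)| = 672400 / 6.704e+05 = 1.0029
20 log₁₀(1.0029) = 0.03 dB
∠[(j67)² + 869(j67) + 672400] = ∠[6.6791e+05 + j58223] = 4.98°
∠H(j67) = −4.98° = -4.98°

|H| = 0.0 dB, ∠H = -5.0°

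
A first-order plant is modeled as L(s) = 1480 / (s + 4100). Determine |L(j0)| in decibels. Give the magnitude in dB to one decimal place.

L(0) = 1480 / 4100 = 0.36098
20 log₁₀(0.36098) = -8.85 dB

-8.9 dB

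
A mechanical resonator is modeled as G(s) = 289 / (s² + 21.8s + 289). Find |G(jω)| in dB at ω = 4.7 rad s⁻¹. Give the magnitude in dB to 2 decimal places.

|(j4.7)² + 21.8(j4.7) + 289| = |266.91 + j102.46| = 285.9
|G(j4.7)| = 289 / 285.9 = 1.0108
20 log₁₀(1.0108) = 0.094 dB

0.09 dB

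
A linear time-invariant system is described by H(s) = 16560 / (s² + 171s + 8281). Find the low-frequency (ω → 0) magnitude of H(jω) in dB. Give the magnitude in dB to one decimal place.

6.0 dB

H(0) = 16560 / 8281 = 1.9998
20 log₁₀(1.9998) = 6.02 dB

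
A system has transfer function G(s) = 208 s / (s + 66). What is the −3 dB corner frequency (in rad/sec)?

66 rad/sec

For a single-pole high-pass, the −3 dB point is at the pole: ω = 66 rad/sec.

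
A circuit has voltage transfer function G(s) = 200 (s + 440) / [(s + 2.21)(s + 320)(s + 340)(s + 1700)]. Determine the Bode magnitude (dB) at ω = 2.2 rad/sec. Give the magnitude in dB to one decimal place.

|j2.2 + 440| = √(2.2² + 440²) = 440
|j2.2 + 2.21| = √(2.2² + 2.21²) = 3.118
|j2.2 + 320| = √(2.2² + 320²) = 320
|j2.2 + 340| = √(2.2² + 340²) = 340
|j2.2 + 1700| = √(2.2² + 1700²) = 1700
|G(j2.2)| = 200 × 440 / (3.118 × 320 × 340 × 1700) = 0.00015257
20 log₁₀(0.00015257) = -76.33 dB

-76.3 dB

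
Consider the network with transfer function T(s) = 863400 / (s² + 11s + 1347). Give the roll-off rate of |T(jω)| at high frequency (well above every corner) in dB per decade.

-40 dB/decade

With 0 zeros and 2 poles, the high-frequency asymptotic slope is 20 × (0 − 2) = -40 dB/decade.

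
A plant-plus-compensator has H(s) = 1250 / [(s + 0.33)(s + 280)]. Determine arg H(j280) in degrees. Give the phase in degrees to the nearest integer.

-135°

∠(j280 + 0.33) = arctan(280/0.33) = 89.93°
∠(j280 + 280) = arctan(280/280) = 45.00°
∠H(j280) = − (89.93° + 45.00°) = -134.93°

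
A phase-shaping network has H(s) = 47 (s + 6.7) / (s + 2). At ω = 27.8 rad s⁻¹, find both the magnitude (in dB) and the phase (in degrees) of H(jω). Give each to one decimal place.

|H| = 33.7 dB, ∠H = -9.4°

|j27.8 + 6.7| = √(27.8² + 6.7²) = 28.6
|j27.8 + 2| = √(27.8² + 2²) = 27.87
|H(j27.8)| = 47 × 28.6 / 27.87 = 48.221
20 log₁₀(48.221) = 33.66 dB
∠(j27.8 + 6.7) = arctan(27.8/6.7) = 76.45°
∠(j27.8 + 2) = arctan(27.8/2) = 85.89°
∠H(j27.8) = 76.45° − 85.89° = -9.44°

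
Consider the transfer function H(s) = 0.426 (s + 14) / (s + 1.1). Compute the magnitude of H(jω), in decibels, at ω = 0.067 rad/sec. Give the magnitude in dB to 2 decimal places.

|j0.067 + 14| = √(0.067² + 14²) = 14
|j0.067 + 1.1| = √(0.067² + 1.1²) = 1.102
|H(j0.067)| = 0.426 × 14 / 1.102 = 5.4119
20 log₁₀(5.4119) = 14.667 dB

14.67 dB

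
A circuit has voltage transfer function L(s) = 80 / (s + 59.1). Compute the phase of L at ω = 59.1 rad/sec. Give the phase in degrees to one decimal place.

-45.0°

∠(j59.1 + 59.1) = arctan(59.1/59.1) = 45.00°
∠L(j59.1) = −45.00° = -45.00°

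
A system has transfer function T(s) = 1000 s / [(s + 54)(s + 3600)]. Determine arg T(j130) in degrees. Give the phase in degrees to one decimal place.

∠(j130) = 90.00°
∠(j130 + 54) = arctan(130/54) = 67.44°
∠(j130 + 3600) = arctan(130/3600) = 2.07°
∠T(j130) = 90.00° − (67.44° + 2.07°) = 20.49°

20.5°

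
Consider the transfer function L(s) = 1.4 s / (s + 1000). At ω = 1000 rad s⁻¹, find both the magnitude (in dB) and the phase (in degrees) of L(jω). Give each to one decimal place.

|L| = -0.1 dB, ∠L = 45.0°

|j1000| = 1000
|j1000 + 1000| = √(1000² + 1000²) = 1414
|L(j1000)| = 1.4 × 1000 / 1414 = 0.98995
20 log₁₀(0.98995) = -0.09 dB
∠(j1000) = 90.00°
∠(j1000 + 1000) = arctan(1000/1000) = 45.00°
∠L(j1000) = 90.00° − 45.00° = 45.00°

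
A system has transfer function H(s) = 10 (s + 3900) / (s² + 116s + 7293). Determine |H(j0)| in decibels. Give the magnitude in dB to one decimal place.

H(0) = 10 × 3900 / 7293 = 5.3476
20 log₁₀(5.3476) = 14.56 dB

14.6 dB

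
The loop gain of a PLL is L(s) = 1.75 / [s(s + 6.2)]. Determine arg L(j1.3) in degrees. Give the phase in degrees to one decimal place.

∠(j1.3 + 6.2) = arctan(1.3/6.2) = 11.84°
∠(j1.3) = 90.00°
∠L(j1.3) = − (11.84° + 90.00°) = -101.84°

-101.8°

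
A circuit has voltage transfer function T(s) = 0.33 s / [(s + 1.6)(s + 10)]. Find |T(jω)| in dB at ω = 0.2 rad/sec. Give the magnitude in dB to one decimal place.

|j0.2| = 0.2
|j0.2 + 1.6| = √(0.2² + 1.6²) = 1.612
|j0.2 + 10| = √(0.2² + 10²) = 10
|T(j0.2)| = 0.33 × 0.2 / (1.612 × 10) = 0.0040923
20 log₁₀(0.0040923) = -47.76 dB

-47.8 dB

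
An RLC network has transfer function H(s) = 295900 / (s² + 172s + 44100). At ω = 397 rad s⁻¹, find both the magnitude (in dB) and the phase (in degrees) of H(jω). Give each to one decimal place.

|(j397)² + 172(j397) + 44100| = |-1.1351e+05 + j68284| = 1.325e+05
|H(j397)| = 295900 / 1.325e+05 = 2.2338
20 log₁₀(2.2338) = 6.98 dB
∠[(j397)² + 172(j397) + 44100] = ∠[-1.1351e+05 + j68284] = 148.97°
∠H(j397) = −148.97° = -148.97°

|H| = 7.0 dB, ∠H = -149.0°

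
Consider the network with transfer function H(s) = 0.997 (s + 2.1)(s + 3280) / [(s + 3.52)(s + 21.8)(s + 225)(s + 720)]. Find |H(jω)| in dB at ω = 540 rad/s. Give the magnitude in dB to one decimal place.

|j540 + 2.1| = √(540² + 2.1²) = 540
|j540 + 3280| = √(540² + 3280²) = 3324
|j540 + 3.52| = √(540² + 3.52²) = 540
|j540 + 21.8| = √(540² + 21.8²) = 540.4
|j540 + 225| = √(540² + 225²) = 585
|j540 + 720| = √(540² + 720²) = 900
|H(j540)| = 0.997 × 540 × 3324 / (540 × 540.4 × 585 × 900) = 1.1647e-05
20 log₁₀(1.1647e-05) = -98.68 dB

-98.7 dB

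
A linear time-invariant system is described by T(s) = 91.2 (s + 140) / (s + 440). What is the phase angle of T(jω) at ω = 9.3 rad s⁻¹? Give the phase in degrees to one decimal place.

∠(j9.3 + 140) = arctan(9.3/140) = 3.80°
∠(j9.3 + 440) = arctan(9.3/440) = 1.21°
∠T(j9.3) = 3.80° − 1.21° = 2.59°

2.6 deg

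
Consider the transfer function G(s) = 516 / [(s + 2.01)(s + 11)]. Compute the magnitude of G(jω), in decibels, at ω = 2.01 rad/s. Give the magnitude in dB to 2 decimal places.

|j2.01 + 2.01| = √(2.01² + 2.01²) = 2.843
|j2.01 + 11| = √(2.01² + 11²) = 11.18
|G(j2.01)| = 516 / (2.843 × 11.18) = 16.234
20 log₁₀(16.234) = 24.208 dB

24.21 dB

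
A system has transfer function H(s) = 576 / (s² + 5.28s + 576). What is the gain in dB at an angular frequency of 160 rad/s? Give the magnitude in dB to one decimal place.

-32.8 dB

|(j160)² + 5.28(j160) + 576| = |-25024 + j844.8| = 2.504e+04
|H(j160)| = 576 / 2.504e+04 = 0.023005
20 log₁₀(0.023005) = -32.76 dB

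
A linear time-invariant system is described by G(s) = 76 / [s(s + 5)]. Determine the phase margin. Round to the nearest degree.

32°

Gain crossover: |G(jω)| = 1 at ω ≈ 8.03 rad s⁻¹.
∠G(j8.03) = −90° − arctan(8.03/5) ≈ -148.10°
PM = 180° + (-148.10°) = 31.90°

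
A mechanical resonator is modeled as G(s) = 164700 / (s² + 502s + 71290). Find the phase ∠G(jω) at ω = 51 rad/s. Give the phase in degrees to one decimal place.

∠[(j51)² + 502(j51) + 71290] = ∠[68689 + j25602] = 20.44°
∠G(j51) = −20.44° = -20.44°

-20.4°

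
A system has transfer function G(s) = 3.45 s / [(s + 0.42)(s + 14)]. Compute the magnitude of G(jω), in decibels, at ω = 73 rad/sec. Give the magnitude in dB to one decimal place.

-26.7 dB

|j73| = 73
|j73 + 0.42| = √(73² + 0.42²) = 73
|j73 + 14| = √(73² + 14²) = 74.33
|G(j73)| = 3.45 × 73 / (73 × 74.33) = 0.046414
20 log₁₀(0.046414) = -26.67 dB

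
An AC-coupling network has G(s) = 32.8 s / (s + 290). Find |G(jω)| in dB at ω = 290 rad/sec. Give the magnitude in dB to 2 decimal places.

27.31 dB

|j290| = 290
|j290 + 290| = √(290² + 290²) = 410.1
|G(j290)| = 32.8 × 290 / 410.1 = 23.193
20 log₁₀(23.193) = 27.307 dB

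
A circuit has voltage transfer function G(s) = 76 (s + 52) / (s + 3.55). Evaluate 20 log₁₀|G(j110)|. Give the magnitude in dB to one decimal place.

38.5 dB

|j110 + 52| = √(110² + 52²) = 121.7
|j110 + 3.55| = √(110² + 3.55²) = 110.1
|G(j110)| = 76 × 121.7 / 110.1 = 84.02
20 log₁₀(84.02) = 38.49 dB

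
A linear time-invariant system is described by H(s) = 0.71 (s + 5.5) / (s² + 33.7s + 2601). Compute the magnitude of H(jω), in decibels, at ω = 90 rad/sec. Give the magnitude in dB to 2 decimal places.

|j90 + 5.5| = √(90² + 5.5²) = 90.17
|(j90)² + 33.7(j90) + 2601| = |-5499 + j3033| = 6280
|H(j90)| = 0.71 × 90.17 / 6280 = 0.010194
20 log₁₀(0.010194) = -39.833 dB

-39.83 dB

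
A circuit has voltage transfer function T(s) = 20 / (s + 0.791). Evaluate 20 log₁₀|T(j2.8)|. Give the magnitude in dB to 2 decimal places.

|j2.8 + 0.791| = √(2.8² + 0.791²) = 2.91
|T(j2.8)| = 20 / 2.91 = 6.8738
20 log₁₀(6.8738) = 16.744 dB

16.74 dB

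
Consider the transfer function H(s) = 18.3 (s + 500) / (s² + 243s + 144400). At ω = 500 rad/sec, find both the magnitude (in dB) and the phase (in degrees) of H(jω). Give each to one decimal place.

|j500 + 500| = √(500² + 500²) = 707.1
|(j500)² + 243(j500) + 144400| = |-1.056e+05 + j1.215e+05| = 1.61e+05
|H(j500)| = 18.3 × 707.1 / 1.61e+05 = 0.080384
20 log₁₀(0.080384) = -21.90 dB
∠(j500 + 500) = arctan(500/500) = 45.00°
∠[(j500)² + 243(j500) + 144400] = ∠[-1.056e+05 + j1.215e+05] = 131.00°
∠H(j500) = 45.00° − 131.00° = -86.00°

|H| = -21.9 dB, ∠H = -86.0°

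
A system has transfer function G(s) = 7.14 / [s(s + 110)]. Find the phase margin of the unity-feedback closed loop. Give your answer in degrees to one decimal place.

90.0 deg

Gain crossover: |G(jω)| = 1 at ω ≈ 0.0649 rad s⁻¹.
∠G(j0.0649) = −90° − arctan(0.0649/110) ≈ -90.03°
PM = 180° + (-90.03°) = 89.97°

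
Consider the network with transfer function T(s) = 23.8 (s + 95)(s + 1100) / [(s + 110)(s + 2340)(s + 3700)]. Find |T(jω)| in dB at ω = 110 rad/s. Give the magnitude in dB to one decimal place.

-50.9 dB

|j110 + 95| = √(110² + 95²) = 145.3
|j110 + 1100| = √(110² + 1100²) = 1105
|j110 + 110| = √(110² + 110²) = 155.6
|j110 + 2340| = √(110² + 2340²) = 2343
|j110 + 3700| = √(110² + 3700²) = 3702
|T(j110)| = 23.8 × 145.3 × 1105 / (155.6 × 2343 × 3702) = 0.0028349
20 log₁₀(0.0028349) = -50.95 dB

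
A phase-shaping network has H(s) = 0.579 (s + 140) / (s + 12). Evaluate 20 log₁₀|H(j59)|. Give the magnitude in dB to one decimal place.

|j59 + 140| = √(59² + 140²) = 151.9
|j59 + 12| = √(59² + 12²) = 60.21
|H(j59)| = 0.579 × 151.9 / 60.21 = 1.461
20 log₁₀(1.461) = 3.29 dB

3.3 dB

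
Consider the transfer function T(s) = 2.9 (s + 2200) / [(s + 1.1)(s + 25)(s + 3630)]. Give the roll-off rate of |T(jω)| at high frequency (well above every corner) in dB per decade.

-40 dB/decade

With 1 zero and 3 poles, the high-frequency asymptotic slope is 20 × (1 − 3) = -40 dB/decade.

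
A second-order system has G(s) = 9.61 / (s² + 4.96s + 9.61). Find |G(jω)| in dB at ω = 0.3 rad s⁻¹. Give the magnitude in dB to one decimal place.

-0.0 dB

|(j0.3)² + 4.96(j0.3) + 9.61| = |9.52 + j1.488| = 9.636
|G(j0.3)| = 9.61 / 9.636 = 0.99734
20 log₁₀(0.99734) = -0.02 dB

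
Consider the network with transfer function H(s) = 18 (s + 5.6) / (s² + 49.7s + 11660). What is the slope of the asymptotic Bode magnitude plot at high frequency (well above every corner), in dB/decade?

With 1 zero and 2 poles, the high-frequency asymptotic slope is 20 × (1 − 2) = -20 dB/decade.

-20 dB/decade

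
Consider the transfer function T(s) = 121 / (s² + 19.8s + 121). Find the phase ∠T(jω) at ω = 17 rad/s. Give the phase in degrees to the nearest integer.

-117 deg

∠[(j17)² + 19.8(j17) + 121] = ∠[-168 + j336.6] = 116.52°
∠T(j17) = −116.52° = -116.52°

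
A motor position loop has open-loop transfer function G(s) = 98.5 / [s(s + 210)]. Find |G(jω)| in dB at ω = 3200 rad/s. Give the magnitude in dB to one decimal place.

|j3200 + 210| = √(3200² + 210²) = 3207
|j3200| = 3200
|G(j3200)| = 98.5 / (3207 × 3200) = 9.5985e-06
20 log₁₀(9.5985e-06) = -100.36 dB

-100.4 dB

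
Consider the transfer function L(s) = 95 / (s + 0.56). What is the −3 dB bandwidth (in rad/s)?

For a single-pole low-pass, the −3 dB point is at the pole: ω = 0.56 rad/s.

0.56 rad/s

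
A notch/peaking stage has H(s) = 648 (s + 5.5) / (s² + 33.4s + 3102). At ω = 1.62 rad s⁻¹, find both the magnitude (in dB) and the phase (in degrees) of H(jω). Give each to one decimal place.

|H| = 1.6 dB, ∠H = 15.4 deg

|j1.62 + 5.5| = √(1.62² + 5.5²) = 5.734
|(j1.62)² + 33.4(j1.62) + 3102| = |3099.4 + j54.108| = 3100
|H(j1.62)| = 648 × 5.734 / 3100 = 1.1986
20 log₁₀(1.1986) = 1.57 dB
∠(j1.62 + 5.5) = arctan(1.62/5.5) = 16.41°
∠[(j1.62)² + 33.4(j1.62) + 3102] = ∠[3099.4 + j54.108] = 1.00°
∠H(j1.62) = 16.41° − 1.00° = 15.41°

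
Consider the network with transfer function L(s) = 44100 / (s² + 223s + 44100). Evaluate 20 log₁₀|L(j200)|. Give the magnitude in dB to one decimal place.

|(j200)² + 223(j200) + 44100| = |4100 + j44600| = 4.479e+04
|L(j200)| = 44100 / 4.479e+04 = 0.98464
20 log₁₀(0.98464) = -0.13 dB

-0.1 dB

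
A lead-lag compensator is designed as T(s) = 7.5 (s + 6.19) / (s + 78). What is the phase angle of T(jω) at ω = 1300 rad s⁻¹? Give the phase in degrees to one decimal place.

3.2°

∠(j1300 + 6.19) = arctan(1300/6.19) = 89.73°
∠(j1300 + 78) = arctan(1300/78) = 86.57°
∠T(j1300) = 89.73° − 86.57° = 3.16°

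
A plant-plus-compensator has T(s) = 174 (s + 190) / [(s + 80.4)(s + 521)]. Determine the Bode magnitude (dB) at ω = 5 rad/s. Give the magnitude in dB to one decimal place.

-2.1 dB

|j5 + 190| = √(5² + 190²) = 190.1
|j5 + 80.4| = √(5² + 80.4²) = 80.56
|j5 + 521| = √(5² + 521²) = 521
|T(j5)| = 174 × 190.1 / (80.56 × 521) = 0.78795
20 log₁₀(0.78795) = -2.07 dB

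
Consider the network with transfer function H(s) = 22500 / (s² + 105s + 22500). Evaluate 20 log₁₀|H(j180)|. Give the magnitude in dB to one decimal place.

|(j180)² + 105(j180) + 22500| = |-9900 + j18900| = 2.134e+04
|H(j180)| = 22500 / 2.134e+04 = 1.0546
20 log₁₀(1.0546) = 0.46 dB

0.5 dB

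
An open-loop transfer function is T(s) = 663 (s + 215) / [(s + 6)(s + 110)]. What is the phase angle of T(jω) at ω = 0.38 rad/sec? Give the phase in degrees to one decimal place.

-3.7°

∠(j0.38 + 215) = arctan(0.38/215) = 0.10°
∠(j0.38 + 6) = arctan(0.38/6) = 3.62°
∠(j0.38 + 110) = arctan(0.38/110) = 0.20°
∠T(j0.38) = 0.10° − (3.62° + 0.20°) = -3.72°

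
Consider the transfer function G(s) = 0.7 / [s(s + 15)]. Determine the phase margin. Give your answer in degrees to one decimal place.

Gain crossover: |G(jω)| = 1 at ω ≈ 0.0467 rad/s.
∠G(j0.0467) = −90° − arctan(0.0467/15) ≈ -90.18°
PM = 180° + (-90.18°) = 89.82°

89.8°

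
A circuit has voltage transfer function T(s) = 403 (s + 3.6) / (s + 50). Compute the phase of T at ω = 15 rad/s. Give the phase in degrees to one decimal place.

∠(j15 + 3.6) = arctan(15/3.6) = 76.50°
∠(j15 + 50) = arctan(15/50) = 16.70°
∠T(j15) = 76.50° − 16.70° = 59.81°

59.8°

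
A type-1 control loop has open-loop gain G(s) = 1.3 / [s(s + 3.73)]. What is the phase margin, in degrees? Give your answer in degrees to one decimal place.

84.7°

Gain crossover: |G(jω)| = 1 at ω ≈ 0.347 rad/s.
∠G(j0.347) = −90° − arctan(0.347/3.73) ≈ -95.32°
PM = 180° + (-95.32°) = 84.68°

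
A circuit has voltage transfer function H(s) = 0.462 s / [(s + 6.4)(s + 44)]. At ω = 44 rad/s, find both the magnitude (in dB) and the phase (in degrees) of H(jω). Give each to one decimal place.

|j44| = 44
|j44 + 6.4| = √(44² + 6.4²) = 44.46
|j44 + 44| = √(44² + 44²) = 62.23
|H(j44)| = 0.462 × 44 / (44.46 × 62.23) = 0.0073473
20 log₁₀(0.0073473) = -42.68 dB
∠(j44) = 90.00°
∠(j44 + 6.4) = arctan(44/6.4) = 81.72°
∠(j44 + 44) = arctan(44/44) = 45.00°
∠H(j44) = 90.00° − (81.72° + 45.00°) = -36.72°

|H| = -42.7 dB, ∠H = -36.7°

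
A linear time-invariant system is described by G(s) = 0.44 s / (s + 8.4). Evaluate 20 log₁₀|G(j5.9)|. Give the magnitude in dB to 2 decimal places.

|j5.9| = 5.9
|j5.9 + 8.4| = √(5.9² + 8.4²) = 10.26
|G(j5.9)| = 0.44 × 5.9 / 10.26 = 0.2529
20 log₁₀(0.2529) = -11.941 dB

-11.94 dB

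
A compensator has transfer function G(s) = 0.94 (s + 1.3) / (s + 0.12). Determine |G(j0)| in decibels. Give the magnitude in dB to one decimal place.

G(0) = 0.94 × 1.3 / 0.12 = 10.183
20 log₁₀(10.183) = 20.16 dB

20.2 dB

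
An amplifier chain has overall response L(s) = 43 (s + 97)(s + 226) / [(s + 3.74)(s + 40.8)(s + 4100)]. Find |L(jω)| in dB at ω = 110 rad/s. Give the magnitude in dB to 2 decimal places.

|j110 + 97| = √(110² + 97²) = 146.7
|j110 + 226| = √(110² + 226²) = 251.3
|j110 + 3.74| = √(110² + 3.74²) = 110.1
|j110 + 40.8| = √(110² + 40.8²) = 117.3
|j110 + 4100| = √(110² + 4100²) = 4101
|L(j110)| = 43 × 146.7 × 251.3 / (110.1 × 117.3 × 4101) = 0.029929
20 log₁₀(0.029929) = -30.478 dB

-30.48 dB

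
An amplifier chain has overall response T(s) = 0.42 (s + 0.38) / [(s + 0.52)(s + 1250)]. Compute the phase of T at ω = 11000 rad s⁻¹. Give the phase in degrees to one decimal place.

-83.5°

∠(j11000 + 0.38) = arctan(11000/0.38) = 90.00°
∠(j11000 + 0.52) = arctan(11000/0.52) = 90.00°
∠(j11000 + 1250) = arctan(11000/1250) = 83.52°
∠T(j11000) = 90.00° − (90.00° + 83.52°) = -83.52°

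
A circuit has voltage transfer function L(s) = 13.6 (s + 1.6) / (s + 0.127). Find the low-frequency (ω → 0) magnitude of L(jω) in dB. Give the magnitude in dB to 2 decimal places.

L(0) = 13.6 × 1.6 / 0.127 = 171.34
20 log₁₀(171.34) = 44.677 dB

44.68 dB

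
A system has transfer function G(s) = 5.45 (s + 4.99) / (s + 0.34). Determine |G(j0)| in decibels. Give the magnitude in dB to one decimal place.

38.1 dB

G(0) = 5.45 × 4.99 / 0.34 = 79.987
20 log₁₀(79.987) = 38.06 dB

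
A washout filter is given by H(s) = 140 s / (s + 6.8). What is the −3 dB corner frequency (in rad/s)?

6.8 rad/s

For a single-pole high-pass, the −3 dB point is at the pole: ω = 6.8 rad/s.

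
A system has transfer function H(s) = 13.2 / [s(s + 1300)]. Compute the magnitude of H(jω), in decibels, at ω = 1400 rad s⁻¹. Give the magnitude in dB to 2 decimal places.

|j1400 + 1300| = √(1400² + 1300²) = 1910
|j1400| = 1400
|H(j1400)| = 13.2 / (1910 × 1400) = 4.9351e-06
20 log₁₀(4.9351e-06) = -106.134 dB

-106.13 dB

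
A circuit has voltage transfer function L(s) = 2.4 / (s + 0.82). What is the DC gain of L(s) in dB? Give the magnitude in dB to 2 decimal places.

L(0) = 2.4 / 0.82 = 2.9268
20 log₁₀(2.9268) = 9.328 dB

9.33 dB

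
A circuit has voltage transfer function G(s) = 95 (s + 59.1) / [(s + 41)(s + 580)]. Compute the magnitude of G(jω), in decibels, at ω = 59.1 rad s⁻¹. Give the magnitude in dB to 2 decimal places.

-14.46 dB

|j59.1 + 59.1| = √(59.1² + 59.1²) = 83.58
|j59.1 + 41| = √(59.1² + 41²) = 71.93
|j59.1 + 580| = √(59.1² + 580²) = 583
|G(j59.1)| = 95 × 83.58 / (71.93 × 583) = 0.18934
20 log₁₀(0.18934) = -14.455 dB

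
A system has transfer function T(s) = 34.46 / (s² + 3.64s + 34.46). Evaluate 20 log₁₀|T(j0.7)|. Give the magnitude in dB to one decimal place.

0.1 dB

|(j0.7)² + 3.64(j0.7) + 34.46| = |33.97 + j2.548| = 34.07
|T(j0.7)| = 34.46 / 34.07 = 1.0116
20 log₁₀(1.0116) = 0.10 dB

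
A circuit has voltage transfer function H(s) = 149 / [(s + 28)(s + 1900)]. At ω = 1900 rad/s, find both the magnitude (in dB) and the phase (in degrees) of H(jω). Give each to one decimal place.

|j1900 + 28| = √(1900² + 28²) = 1900
|j1900 + 1900| = √(1900² + 1900²) = 2687
|H(j1900)| = 149 / (1900 × 2687) = 2.9182e-05
20 log₁₀(2.9182e-05) = -90.70 dB
∠(j1900 + 28) = arctan(1900/28) = 89.16°
∠(j1900 + 1900) = arctan(1900/1900) = 45.00°
∠H(j1900) = − (89.16° + 45.00°) = -134.16°

|H| = -90.7 dB, ∠H = -134.2 deg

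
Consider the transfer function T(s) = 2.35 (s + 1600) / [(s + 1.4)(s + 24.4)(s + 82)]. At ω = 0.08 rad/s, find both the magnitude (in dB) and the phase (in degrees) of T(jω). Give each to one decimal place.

|T| = 2.5 dB, ∠T = -3.5 deg

|j0.08 + 1600| = √(0.08² + 1600²) = 1600
|j0.08 + 1.4| = √(0.08² + 1.4²) = 1.402
|j0.08 + 24.4| = √(0.08² + 24.4²) = 24.4
|j0.08 + 82| = √(0.08² + 82²) = 82
|T(j0.08)| = 2.35 × 1600 / (1.402 × 24.4 × 82) = 1.3401
20 log₁₀(1.3401) = 2.54 dB
∠(j0.08 + 1600) = arctan(0.08/1600) = 0.00°
∠(j0.08 + 1.4) = arctan(0.08/1.4) = 3.27°
∠(j0.08 + 24.4) = arctan(0.08/24.4) = 0.19°
∠(j0.08 + 82) = arctan(0.08/82) = 0.06°
∠T(j0.08) = 0.00° − (3.27° + 0.19° + 0.06°) = -3.51°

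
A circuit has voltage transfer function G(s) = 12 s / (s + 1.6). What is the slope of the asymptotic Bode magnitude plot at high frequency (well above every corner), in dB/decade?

With 1 zero and 1 pole, the high-frequency asymptotic slope is 20 × (1 − 1) = 0 dB/decade.

0 dB/decade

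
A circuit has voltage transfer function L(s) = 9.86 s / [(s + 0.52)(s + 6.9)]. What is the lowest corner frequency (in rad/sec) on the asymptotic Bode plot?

Break frequencies occur at each pole and zero magnitude: 0.52 rad/sec, 6.9 rad/sec.
The lowest is 0.52 rad/sec.

0.52 rad/sec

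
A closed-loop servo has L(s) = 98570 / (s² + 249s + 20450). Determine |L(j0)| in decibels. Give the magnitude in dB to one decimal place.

13.7 dB

L(0) = 98570 / 20450 = 4.82
20 log₁₀(4.82) = 13.66 dB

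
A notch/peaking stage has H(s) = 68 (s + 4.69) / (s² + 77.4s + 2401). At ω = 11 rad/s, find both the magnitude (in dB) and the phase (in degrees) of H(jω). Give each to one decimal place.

|H| = -9.5 dB, ∠H = 46.4°

|j11 + 4.69| = √(11² + 4.69²) = 11.96
|(j11)² + 77.4(j11) + 2401| = |2280 + j851.4| = 2434
|H(j11)| = 68 × 11.96 / 2434 = 0.33411
20 log₁₀(0.33411) = -9.52 dB
∠(j11 + 4.69) = arctan(11/4.69) = 66.91°
∠[(j11)² + 77.4(j11) + 2401] = ∠[2280 + j851.4] = 20.48°
∠H(j11) = 66.91° − 20.48° = 46.43°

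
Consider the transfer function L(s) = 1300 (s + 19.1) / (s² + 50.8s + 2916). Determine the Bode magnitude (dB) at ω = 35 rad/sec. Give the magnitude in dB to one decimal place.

|j35 + 19.1| = √(35² + 19.1²) = 39.87
|(j35)² + 50.8(j35) + 2916| = |1691 + j1778| = 2454
|L(j35)| = 1300 × 39.87 / 2454 = 21.125
20 log₁₀(21.125) = 26.50 dB

26.5 dB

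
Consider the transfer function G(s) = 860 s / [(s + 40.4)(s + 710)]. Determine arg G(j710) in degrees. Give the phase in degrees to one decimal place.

∠(j710) = 90.00°
∠(j710 + 40.4) = arctan(710/40.4) = 86.74°
∠(j710 + 710) = arctan(710/710) = 45.00°
∠G(j710) = 90.00° − (86.74° + 45.00°) = -41.74°

-41.7 deg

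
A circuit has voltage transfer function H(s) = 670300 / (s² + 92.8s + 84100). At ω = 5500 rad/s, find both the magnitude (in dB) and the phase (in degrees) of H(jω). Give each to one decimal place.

|H| = -33.1 dB, ∠H = -179.0°

|(j5500)² + 92.8(j5500) + 84100| = |-3.0166e+07 + j5.104e+05| = 3.017e+07
|H(j5500)| = 670300 / 3.017e+07 = 0.022217
20 log₁₀(0.022217) = -33.07 dB
∠[(j5500)² + 92.8(j5500) + 84100] = ∠[-3.0166e+07 + j5.104e+05] = 179.03°
∠H(j5500) = −179.03° = -179.03°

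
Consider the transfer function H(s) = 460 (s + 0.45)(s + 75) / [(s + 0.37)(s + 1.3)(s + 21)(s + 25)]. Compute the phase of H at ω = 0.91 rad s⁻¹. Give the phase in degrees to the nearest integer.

-43 deg

∠(j0.91 + 0.45) = arctan(0.91/0.45) = 63.69°
∠(j0.91 + 75) = arctan(0.91/75) = 0.70°
∠(j0.91 + 0.37) = arctan(0.91/0.37) = 67.87°
∠(j0.91 + 1.3) = arctan(0.91/1.3) = 34.99°
∠(j0.91 + 21) = arctan(0.91/21) = 2.48°
∠(j0.91 + 25) = arctan(0.91/25) = 2.08°
∠H(j0.91) = 63.69° + 0.70° − (67.87° + 34.99° + 2.48° + 2.08°) = -43.05°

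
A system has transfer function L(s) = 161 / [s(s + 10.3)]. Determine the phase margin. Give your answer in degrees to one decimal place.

43.7 deg

Gain crossover: |L(jω)| = 1 at ω ≈ 10.8 rad/sec.
∠L(j10.8) = −90° − arctan(10.8/10.3) ≈ -136.34°
PM = 180° + (-136.34°) = 43.66°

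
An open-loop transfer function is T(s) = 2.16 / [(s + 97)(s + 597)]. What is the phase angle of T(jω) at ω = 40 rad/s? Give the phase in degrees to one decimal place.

∠(j40 + 97) = arctan(40/97) = 22.41°
∠(j40 + 597) = arctan(40/597) = 3.83°
∠T(j40) = − (22.41° + 3.83°) = -26.24°

-26.2 deg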